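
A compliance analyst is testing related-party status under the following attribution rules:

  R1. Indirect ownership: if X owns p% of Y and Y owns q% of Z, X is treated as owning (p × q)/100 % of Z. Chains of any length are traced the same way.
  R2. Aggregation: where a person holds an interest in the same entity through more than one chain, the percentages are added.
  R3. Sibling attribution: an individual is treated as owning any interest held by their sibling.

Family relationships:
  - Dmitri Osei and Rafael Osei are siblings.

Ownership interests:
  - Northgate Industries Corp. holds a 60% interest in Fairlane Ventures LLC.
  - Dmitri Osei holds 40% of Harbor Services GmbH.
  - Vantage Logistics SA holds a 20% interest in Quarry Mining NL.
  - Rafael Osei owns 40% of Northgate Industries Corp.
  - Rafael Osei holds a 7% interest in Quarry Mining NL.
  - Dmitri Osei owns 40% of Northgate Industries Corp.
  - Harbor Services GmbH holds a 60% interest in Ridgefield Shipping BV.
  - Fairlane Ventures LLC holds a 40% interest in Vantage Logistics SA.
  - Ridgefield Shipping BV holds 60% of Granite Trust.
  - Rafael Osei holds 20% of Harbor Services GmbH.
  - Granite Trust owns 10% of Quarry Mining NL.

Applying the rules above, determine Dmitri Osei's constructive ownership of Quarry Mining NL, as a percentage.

By sibling attribution (R3), Dmitri Osei is treated as also owning Rafael Osei's interest in Harbor Services GmbH, giving 40% + 20% = 60%.
By sibling attribution (R3), Dmitri Osei is treated as also owning Rafael Osei's interest in Northgate Industries Corp, giving 40% + 40% = 80%.
By sibling attribution (R3), Dmitri Osei is treated as owning Rafael Osei's 7% interest in Quarry Mining NL.
Chain via Harbor Services GmbH → Ridgefield Shipping BV → Granite Trust (R1): 60% × 60% × 60% × 10% = 2.16% of Quarry Mining NL.
Chain via Northgate Industries Corp. → Fairlane Ventures LLC → Vantage Logistics SA (R1): 80% × 60% × 40% × 20% = 3.84% of Quarry Mining NL.
Direct interest in Quarry Mining NL: 7%.
Aggregating (R2): 2.16% + 3.84% + 7% = 13%.

13%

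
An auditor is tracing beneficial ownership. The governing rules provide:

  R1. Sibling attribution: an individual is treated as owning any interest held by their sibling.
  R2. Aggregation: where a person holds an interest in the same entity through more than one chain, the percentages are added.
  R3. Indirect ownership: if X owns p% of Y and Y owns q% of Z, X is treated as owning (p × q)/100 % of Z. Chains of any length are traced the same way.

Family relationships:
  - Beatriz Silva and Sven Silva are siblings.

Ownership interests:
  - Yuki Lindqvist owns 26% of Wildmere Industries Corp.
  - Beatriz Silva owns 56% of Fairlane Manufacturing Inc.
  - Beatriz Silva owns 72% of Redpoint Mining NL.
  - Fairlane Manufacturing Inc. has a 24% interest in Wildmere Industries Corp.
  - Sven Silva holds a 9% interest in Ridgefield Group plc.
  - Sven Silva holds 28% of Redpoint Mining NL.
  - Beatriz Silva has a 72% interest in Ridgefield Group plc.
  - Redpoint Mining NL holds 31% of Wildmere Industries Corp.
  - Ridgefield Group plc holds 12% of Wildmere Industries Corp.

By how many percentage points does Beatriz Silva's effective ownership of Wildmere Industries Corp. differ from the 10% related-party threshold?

By sibling attribution (R1), Beatriz Silva is treated as also owning Sven Silva's interest in Ridgefield Group plc, giving 72% + 9% = 81%.
By sibling attribution (R1), Beatriz Silva is treated as also owning Sven Silva's interest in Redpoint Mining NL, giving 72% + 28% = 100%.
Chain via Ridgefield Group plc (R3): 81% × 12% = 9.72% of Wildmere Industries Corp.
Chain via Redpoint Mining NL (R3): 100% × 31% = 31% of Wildmere Industries Corp.
Chain via Fairlane Manufacturing Inc. (R3): 56% × 24% = 13.44% of Wildmere Industries Corp.
Aggregating (R2): 9.72% + 31% + 13.44% = 54.16%.
54.16% exceeds the 10% threshold by 44.16 percentage points.

44.16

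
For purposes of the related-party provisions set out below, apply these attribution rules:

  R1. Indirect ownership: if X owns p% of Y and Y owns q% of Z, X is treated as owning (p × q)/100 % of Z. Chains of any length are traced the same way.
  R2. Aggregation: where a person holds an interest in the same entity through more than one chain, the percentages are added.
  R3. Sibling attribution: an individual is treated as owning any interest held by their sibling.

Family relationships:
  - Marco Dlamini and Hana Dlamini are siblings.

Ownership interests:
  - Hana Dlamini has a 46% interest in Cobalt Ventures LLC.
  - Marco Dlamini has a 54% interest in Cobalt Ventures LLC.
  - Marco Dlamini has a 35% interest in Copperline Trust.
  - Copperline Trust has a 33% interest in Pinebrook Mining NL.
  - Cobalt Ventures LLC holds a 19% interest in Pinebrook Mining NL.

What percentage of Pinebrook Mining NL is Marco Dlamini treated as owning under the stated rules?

By sibling attribution (R3), Marco Dlamini is treated as also owning Hana Dlamini's interest in Cobalt Ventures LLC, giving 54% + 46% = 100%.
Chain via Cobalt Ventures LLC (R1): 100% × 19% = 19% of Pinebrook Mining NL.
Chain via Copperline Trust (R1): 35% × 33% = 11.55% of Pinebrook Mining NL.
Aggregating (R2): 19% + 11.55% = 30.55%.

30.55%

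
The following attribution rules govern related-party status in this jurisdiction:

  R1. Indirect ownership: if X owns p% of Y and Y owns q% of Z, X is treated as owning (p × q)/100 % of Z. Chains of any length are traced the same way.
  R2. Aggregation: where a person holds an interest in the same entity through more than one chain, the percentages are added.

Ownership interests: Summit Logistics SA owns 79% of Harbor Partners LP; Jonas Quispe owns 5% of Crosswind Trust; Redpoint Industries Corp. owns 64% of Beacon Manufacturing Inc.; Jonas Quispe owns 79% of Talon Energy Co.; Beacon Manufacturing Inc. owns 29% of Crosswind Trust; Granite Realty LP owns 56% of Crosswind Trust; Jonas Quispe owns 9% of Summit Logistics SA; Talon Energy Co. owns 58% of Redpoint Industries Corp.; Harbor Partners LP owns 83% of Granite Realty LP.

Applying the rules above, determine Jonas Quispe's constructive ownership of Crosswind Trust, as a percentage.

16.80892%

Chain via Summit Logistics SA → Harbor Partners LP → Granite Realty LP (R1): 9% × 79% × 83% × 56% = 3.304728% of Crosswind Trust.
Chain via Talon Energy Co. → Redpoint Industries Corp. → Beacon Manufacturing Inc. (R1): 79% × 58% × 64% × 29% = 8.504192% of Crosswind Trust.
Direct interest in Crosswind Trust: 5%.
Aggregating (R2): 3.304728% + 8.504192% + 5% = 16.80892%.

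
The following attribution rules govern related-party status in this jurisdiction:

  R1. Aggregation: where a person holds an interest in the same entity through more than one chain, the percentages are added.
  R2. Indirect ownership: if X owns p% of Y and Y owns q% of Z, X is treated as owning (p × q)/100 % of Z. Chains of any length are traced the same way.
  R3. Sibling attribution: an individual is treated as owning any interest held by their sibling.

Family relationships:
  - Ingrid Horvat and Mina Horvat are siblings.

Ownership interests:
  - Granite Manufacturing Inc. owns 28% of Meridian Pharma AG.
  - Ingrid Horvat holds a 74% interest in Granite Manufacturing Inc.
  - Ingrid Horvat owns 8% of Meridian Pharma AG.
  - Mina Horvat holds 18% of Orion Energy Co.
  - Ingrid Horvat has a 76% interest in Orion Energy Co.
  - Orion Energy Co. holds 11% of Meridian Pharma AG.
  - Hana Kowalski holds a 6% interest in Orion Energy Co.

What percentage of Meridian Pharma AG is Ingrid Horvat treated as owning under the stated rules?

By sibling attribution (R3), Ingrid Horvat is treated as also owning Mina Horvat's interest in Orion Energy Co, giving 76% + 18% = 94%.
Chain via Granite Manufacturing Inc. (R2): 74% × 28% = 20.72% of Meridian Pharma AG.
Chain via Orion Energy Co. (R2): 94% × 11% = 10.34% of Meridian Pharma AG.
Direct interest in Meridian Pharma AG: 8%.
Aggregating (R1): 20.72% + 10.34% + 8% = 39.06%.

39.06%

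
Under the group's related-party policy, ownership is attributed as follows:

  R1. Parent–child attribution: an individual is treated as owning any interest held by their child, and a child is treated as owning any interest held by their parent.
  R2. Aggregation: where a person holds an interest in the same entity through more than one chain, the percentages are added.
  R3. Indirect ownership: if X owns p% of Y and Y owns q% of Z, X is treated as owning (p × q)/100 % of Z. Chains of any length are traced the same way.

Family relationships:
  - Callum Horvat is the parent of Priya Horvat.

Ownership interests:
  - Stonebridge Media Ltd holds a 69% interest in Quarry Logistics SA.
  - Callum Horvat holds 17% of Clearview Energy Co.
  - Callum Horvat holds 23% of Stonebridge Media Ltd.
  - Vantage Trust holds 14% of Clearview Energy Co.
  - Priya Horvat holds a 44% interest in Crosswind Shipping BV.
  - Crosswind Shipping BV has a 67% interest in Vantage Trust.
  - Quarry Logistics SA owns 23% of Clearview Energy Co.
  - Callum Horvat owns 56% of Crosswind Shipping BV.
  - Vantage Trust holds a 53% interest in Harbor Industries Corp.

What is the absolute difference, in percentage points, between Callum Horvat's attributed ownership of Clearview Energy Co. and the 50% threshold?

By parent–child attribution (R1), Callum Horvat is treated as also owning Priya Horvat's interest in Crosswind Shipping BV, giving 56% + 44% = 100%.
Chain via Stonebridge Media Ltd → Quarry Logistics SA (R3): 23% × 69% × 23% = 3.6501% of Clearview Energy Co.
Chain via Crosswind Shipping BV → Vantage Trust (R3): 100% × 67% × 14% = 9.38% of Clearview Energy Co.
Direct interest in Clearview Energy Co: 17%.
Aggregating (R2): 3.6501% + 9.38% + 17% = 30.0301%.
30.0301% falls short of the 50% threshold by 19.9699 percentage points.

19.9699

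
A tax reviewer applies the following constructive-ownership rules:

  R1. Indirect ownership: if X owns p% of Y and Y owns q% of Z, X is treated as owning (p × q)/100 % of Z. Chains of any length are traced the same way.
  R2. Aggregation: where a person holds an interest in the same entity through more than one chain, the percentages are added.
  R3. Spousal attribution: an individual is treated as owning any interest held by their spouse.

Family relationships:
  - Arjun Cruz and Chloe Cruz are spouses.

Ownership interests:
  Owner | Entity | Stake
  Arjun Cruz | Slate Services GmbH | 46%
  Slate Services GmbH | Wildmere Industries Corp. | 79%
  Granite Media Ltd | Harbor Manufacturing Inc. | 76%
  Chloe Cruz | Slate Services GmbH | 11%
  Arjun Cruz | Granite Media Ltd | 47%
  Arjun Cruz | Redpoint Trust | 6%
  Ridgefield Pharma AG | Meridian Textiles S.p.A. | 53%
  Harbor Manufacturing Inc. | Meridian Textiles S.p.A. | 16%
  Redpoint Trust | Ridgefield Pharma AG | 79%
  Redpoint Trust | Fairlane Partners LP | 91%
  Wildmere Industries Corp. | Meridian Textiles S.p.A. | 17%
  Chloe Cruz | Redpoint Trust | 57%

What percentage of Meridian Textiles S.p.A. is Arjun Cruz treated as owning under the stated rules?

By spousal attribution (R3), Arjun Cruz is treated as also owning Chloe Cruz's interest in Redpoint Trust, giving 6% + 57% = 63%.
By spousal attribution (R3), Arjun Cruz is treated as also owning Chloe Cruz's interest in Slate Services GmbH, giving 46% + 11% = 57%.
Chain via Redpoint Trust → Ridgefield Pharma AG (R1): 63% × 79% × 53% = 26.3781% of Meridian Textiles S.p.A.
Chain via Granite Media Ltd → Harbor Manufacturing Inc. (R1): 47% × 76% × 16% = 5.7152% of Meridian Textiles S.p.A.
Chain via Slate Services GmbH → Wildmere Industries Corp. (R1): 57% × 79% × 17% = 7.6551% of Meridian Textiles S.p.A.
Aggregating (R2): 26.3781% + 5.7152% + 7.6551% = 39.7484%.

39.7484%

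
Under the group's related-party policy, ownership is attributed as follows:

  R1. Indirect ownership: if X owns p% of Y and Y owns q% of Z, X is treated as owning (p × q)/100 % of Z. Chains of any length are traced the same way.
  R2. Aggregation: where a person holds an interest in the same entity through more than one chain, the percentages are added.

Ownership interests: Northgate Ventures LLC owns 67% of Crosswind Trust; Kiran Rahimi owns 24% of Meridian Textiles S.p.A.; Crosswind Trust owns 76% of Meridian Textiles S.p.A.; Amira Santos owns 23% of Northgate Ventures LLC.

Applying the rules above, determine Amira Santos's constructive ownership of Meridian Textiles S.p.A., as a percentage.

Chain via Northgate Ventures LLC → Crosswind Trust (R1): 23% × 67% × 76% = 11.7116% of Meridian Textiles S.p.A.

11.7116%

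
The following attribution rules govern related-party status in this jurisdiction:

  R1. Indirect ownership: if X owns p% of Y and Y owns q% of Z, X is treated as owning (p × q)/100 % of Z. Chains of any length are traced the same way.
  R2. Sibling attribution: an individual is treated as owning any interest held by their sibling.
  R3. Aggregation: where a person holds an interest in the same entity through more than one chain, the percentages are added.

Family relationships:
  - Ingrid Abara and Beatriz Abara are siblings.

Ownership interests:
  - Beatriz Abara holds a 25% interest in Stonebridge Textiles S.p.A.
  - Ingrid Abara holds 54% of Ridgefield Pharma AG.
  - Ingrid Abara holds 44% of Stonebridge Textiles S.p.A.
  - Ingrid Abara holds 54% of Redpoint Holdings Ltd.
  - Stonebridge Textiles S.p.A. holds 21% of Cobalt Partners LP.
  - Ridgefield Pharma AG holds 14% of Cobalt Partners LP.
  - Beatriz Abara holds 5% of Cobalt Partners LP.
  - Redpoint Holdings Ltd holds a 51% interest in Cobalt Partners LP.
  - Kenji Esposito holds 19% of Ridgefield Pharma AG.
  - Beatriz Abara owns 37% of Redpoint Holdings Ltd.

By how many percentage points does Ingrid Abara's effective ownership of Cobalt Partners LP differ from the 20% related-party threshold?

53.46

By sibling attribution (R2), Ingrid Abara is treated as also owning Beatriz Abara's interest in Redpoint Holdings Ltd, giving 54% + 37% = 91%.
By sibling attribution (R2), Ingrid Abara is treated as also owning Beatriz Abara's interest in Stonebridge Textiles S.p.A, giving 44% + 25% = 69%.
By sibling attribution (R2), Ingrid Abara is treated as owning Beatriz Abara's 5% interest in Cobalt Partners LP.
Chain via Redpoint Holdings Ltd (R1): 91% × 51% = 46.41% of Cobalt Partners LP.
Chain via Ridgefield Pharma AG (R1): 54% × 14% = 7.56% of Cobalt Partners LP.
Chain via Stonebridge Textiles S.p.A. (R1): 69% × 21% = 14.49% of Cobalt Partners LP.
Direct interest in Cobalt Partners LP: 5%.
Aggregating (R3): 46.41% + 7.56% + 14.49% + 5% = 73.46%.
73.46% exceeds the 20% threshold by 53.46 percentage points.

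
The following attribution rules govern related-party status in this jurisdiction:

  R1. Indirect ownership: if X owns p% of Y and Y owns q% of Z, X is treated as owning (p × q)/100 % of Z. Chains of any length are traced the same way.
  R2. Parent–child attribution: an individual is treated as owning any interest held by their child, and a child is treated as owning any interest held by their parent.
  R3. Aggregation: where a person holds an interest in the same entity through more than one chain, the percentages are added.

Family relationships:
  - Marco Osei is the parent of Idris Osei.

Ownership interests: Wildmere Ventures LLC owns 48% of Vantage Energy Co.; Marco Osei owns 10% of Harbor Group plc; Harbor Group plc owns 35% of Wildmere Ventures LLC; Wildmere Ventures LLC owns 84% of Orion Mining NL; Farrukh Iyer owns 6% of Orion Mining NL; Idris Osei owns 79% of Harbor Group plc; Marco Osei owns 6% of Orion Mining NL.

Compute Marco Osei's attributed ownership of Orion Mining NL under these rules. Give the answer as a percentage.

By parent–child attribution (R2), Marco Osei is treated as also owning Idris Osei's interest in Harbor Group plc, giving 10% + 79% = 89%.
Chain via Harbor Group plc → Wildmere Ventures LLC (R1): 89% × 35% × 84% = 26.166% of Orion Mining NL.
Direct interest in Orion Mining NL: 6%.
Aggregating (R3): 26.166% + 6% = 32.166%.

32.166%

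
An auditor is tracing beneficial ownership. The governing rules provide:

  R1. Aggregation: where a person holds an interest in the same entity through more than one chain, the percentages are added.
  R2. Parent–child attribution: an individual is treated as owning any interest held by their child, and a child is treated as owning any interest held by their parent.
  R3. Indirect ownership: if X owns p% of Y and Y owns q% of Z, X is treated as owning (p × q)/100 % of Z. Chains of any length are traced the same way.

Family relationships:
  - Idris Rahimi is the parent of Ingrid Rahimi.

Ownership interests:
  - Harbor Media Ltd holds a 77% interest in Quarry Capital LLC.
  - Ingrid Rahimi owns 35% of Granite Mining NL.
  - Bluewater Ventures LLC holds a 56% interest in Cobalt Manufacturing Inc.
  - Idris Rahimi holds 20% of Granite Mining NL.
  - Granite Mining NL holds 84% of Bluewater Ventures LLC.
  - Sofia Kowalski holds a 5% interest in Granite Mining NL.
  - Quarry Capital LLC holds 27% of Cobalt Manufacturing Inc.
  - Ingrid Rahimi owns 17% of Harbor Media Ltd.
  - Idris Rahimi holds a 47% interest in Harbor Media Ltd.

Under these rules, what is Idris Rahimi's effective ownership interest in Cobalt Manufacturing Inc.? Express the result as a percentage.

39.1776%

By parent–child attribution (R2), Idris Rahimi is treated as also owning Ingrid Rahimi's interest in Harbor Media Ltd, giving 47% + 17% = 64%.
By parent–child attribution (R2), Idris Rahimi is treated as also owning Ingrid Rahimi's interest in Granite Mining NL, giving 20% + 35% = 55%.
Chain via Harbor Media Ltd → Quarry Capital LLC (R3): 64% × 77% × 27% = 13.3056% of Cobalt Manufacturing Inc.
Chain via Granite Mining NL → Bluewater Ventures LLC (R3): 55% × 84% × 56% = 25.872% of Cobalt Manufacturing Inc.
Aggregating (R1): 13.3056% + 25.872% = 39.1776%.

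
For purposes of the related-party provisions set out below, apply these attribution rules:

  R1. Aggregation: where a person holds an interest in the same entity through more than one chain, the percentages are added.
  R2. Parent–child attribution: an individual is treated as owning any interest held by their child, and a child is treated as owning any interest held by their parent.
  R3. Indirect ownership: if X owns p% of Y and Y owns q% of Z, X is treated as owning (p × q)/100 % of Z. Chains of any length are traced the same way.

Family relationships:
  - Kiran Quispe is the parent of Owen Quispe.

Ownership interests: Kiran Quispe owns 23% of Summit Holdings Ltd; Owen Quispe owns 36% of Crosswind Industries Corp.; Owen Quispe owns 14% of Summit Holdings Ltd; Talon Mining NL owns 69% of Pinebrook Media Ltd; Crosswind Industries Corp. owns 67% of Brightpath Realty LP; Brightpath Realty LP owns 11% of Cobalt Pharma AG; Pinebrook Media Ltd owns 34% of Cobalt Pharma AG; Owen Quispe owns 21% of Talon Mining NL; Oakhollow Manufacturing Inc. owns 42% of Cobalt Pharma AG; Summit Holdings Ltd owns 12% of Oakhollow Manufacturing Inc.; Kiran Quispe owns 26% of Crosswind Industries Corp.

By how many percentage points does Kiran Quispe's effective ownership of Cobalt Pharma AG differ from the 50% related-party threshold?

By parent–child attribution (R2), Kiran Quispe is treated as also owning Owen Quispe's interest in Crosswind Industries Corp, giving 26% + 36% = 62%.
By parent–child attribution (R2), Kiran Quispe is treated as also owning Owen Quispe's interest in Summit Holdings Ltd, giving 23% + 14% = 37%.
By parent–child attribution (R2), Kiran Quispe is treated as owning Owen Quispe's 21% interest in Talon Mining NL.
Chain via Crosswind Industries Corp. → Brightpath Realty LP (R3): 62% × 67% × 11% = 4.5694% of Cobalt Pharma AG.
Chain via Summit Holdings Ltd → Oakhollow Manufacturing Inc. (R3): 37% × 12% × 42% = 1.8648% of Cobalt Pharma AG.
Chain via Talon Mining NL → Pinebrook Media Ltd (R3): 21% × 69% × 34% = 4.9266% of Cobalt Pharma AG.
Aggregating (R1): 4.5694% + 1.8648% + 4.9266% = 11.3608%.
11.3608% falls short of the 50% threshold by 38.6392 percentage points.

38.6392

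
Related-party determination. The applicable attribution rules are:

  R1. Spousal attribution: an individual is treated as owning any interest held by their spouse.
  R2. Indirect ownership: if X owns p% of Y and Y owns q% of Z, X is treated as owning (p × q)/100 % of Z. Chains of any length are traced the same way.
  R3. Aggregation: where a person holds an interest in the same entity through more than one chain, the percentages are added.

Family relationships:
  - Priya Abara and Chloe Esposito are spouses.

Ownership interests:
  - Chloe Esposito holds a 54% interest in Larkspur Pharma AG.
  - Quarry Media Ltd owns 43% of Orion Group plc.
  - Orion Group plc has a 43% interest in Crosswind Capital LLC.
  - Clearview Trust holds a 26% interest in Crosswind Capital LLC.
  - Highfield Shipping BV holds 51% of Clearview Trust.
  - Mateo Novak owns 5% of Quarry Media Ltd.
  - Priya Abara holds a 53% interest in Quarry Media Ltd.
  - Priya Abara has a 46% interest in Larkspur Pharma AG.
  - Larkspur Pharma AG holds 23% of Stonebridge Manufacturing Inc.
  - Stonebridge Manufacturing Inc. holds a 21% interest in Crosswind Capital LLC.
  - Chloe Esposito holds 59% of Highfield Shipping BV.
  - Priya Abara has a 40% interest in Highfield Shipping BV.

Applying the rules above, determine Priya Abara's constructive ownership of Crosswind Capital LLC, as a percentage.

By spousal attribution (R1), Priya Abara is treated as also owning Chloe Esposito's interest in Larkspur Pharma AG, giving 46% + 54% = 100%.
By spousal attribution (R1), Priya Abara is treated as also owning Chloe Esposito's interest in Highfield Shipping BV, giving 40% + 59% = 99%.
Chain via Larkspur Pharma AG → Stonebridge Manufacturing Inc. (R2): 100% × 23% × 21% = 4.83% of Crosswind Capital LLC.
Chain via Highfield Shipping BV → Clearview Trust (R2): 99% × 51% × 26% = 13.1274% of Crosswind Capital LLC.
Chain via Quarry Media Ltd → Orion Group plc (R2): 53% × 43% × 43% = 9.7997% of Crosswind Capital LLC.
Aggregating (R3): 4.83% + 13.1274% + 9.7997% = 27.7571%.

27.7571%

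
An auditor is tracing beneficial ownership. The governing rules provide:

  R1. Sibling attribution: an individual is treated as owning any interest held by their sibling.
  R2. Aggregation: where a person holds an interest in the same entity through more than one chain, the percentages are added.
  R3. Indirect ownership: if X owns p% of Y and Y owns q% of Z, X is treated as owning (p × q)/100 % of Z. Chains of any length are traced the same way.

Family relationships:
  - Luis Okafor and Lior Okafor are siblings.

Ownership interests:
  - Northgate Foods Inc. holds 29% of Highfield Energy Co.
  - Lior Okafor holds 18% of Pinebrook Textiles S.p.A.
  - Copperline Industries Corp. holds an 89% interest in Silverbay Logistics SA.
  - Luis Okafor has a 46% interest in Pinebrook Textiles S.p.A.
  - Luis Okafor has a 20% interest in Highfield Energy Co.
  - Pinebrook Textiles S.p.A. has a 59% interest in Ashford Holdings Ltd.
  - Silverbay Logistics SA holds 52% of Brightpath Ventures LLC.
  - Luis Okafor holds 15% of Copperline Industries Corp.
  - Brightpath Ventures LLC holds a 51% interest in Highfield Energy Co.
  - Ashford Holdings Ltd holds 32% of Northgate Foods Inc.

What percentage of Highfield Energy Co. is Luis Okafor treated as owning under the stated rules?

By sibling attribution (R1), Luis Okafor is treated as also owning Lior Okafor's interest in Pinebrook Textiles S.p.A, giving 46% + 18% = 64%.
Chain via Pinebrook Textiles S.p.A. → Ashford Holdings Ltd → Northgate Foods Inc. (R3): 64% × 59% × 32% × 29% = 3.504128% of Highfield Energy Co.
Chain via Copperline Industries Corp. → Silverbay Logistics SA → Brightpath Ventures LLC (R3): 15% × 89% × 52% × 51% = 3.54042% of Highfield Energy Co.
Direct interest in Highfield Energy Co: 20%.
Aggregating (R2): 3.504128% + 3.54042% + 20% = 27.044548%.

27.044548%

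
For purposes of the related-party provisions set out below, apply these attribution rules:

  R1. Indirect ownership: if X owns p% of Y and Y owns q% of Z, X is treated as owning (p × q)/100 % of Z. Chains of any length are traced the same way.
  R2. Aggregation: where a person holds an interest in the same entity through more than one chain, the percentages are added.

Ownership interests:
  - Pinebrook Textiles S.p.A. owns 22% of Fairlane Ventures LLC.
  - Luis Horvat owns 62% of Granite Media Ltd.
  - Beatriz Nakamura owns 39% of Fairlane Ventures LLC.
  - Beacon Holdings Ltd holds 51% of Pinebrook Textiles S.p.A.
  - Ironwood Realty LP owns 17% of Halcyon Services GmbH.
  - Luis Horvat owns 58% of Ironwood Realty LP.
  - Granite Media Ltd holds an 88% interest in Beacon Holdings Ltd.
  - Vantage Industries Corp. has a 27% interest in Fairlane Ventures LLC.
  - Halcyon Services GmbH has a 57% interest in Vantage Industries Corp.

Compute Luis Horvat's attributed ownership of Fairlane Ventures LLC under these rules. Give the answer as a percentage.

7.639086%

Chain via Ironwood Realty LP → Halcyon Services GmbH → Vantage Industries Corp. (R1): 58% × 17% × 57% × 27% = 1.517454% of Fairlane Ventures LLC.
Chain via Granite Media Ltd → Beacon Holdings Ltd → Pinebrook Textiles S.p.A. (R1): 62% × 88% × 51% × 22% = 6.121632% of Fairlane Ventures LLC.
Aggregating (R2): 1.517454% + 6.121632% = 7.639086%.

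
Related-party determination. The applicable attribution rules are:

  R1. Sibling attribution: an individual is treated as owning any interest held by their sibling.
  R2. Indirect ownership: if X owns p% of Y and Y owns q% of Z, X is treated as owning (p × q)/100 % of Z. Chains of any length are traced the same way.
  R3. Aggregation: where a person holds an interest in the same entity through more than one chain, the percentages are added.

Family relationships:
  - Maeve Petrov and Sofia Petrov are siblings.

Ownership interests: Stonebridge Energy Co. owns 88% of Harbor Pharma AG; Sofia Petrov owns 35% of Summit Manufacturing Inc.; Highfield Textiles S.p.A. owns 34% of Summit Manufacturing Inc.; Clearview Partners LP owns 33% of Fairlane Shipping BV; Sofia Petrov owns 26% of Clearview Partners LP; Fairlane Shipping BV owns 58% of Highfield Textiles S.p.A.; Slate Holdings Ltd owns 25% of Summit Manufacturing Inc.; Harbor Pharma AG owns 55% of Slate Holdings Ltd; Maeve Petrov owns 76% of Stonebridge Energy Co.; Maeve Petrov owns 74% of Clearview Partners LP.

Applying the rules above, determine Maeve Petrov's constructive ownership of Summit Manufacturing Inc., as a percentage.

50.7036%

By sibling attribution (R1), Maeve Petrov is treated as also owning Sofia Petrov's interest in Clearview Partners LP, giving 74% + 26% = 100%.
By sibling attribution (R1), Maeve Petrov is treated as owning Sofia Petrov's 35% interest in Summit Manufacturing Inc.
Chain via Stonebridge Energy Co. → Harbor Pharma AG → Slate Holdings Ltd (R2): 76% × 88% × 55% × 25% = 9.196% of Summit Manufacturing Inc.
Chain via Clearview Partners LP → Fairlane Shipping BV → Highfield Textiles S.p.A. (R2): 100% × 33% × 58% × 34% = 6.5076% of Summit Manufacturing Inc.
Direct interest in Summit Manufacturing Inc: 35%.
Aggregating (R3): 9.196% + 6.5076% + 35% = 50.7036%.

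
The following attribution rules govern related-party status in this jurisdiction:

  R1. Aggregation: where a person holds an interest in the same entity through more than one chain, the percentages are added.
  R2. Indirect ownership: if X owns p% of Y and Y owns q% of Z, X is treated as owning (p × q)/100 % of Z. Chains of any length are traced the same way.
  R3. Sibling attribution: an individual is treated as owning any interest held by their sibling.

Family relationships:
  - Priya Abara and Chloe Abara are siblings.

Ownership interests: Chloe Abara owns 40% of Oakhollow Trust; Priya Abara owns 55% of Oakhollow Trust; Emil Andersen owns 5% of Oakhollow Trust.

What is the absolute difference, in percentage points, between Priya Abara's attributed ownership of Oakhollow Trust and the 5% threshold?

90

By sibling attribution (R3), Priya Abara is treated as also owning Chloe Abara's interest in Oakhollow Trust, giving 55% + 40% = 95%.
Direct interest in Oakhollow Trust: 95%.
95% exceeds the 5% threshold by 90 percentage points.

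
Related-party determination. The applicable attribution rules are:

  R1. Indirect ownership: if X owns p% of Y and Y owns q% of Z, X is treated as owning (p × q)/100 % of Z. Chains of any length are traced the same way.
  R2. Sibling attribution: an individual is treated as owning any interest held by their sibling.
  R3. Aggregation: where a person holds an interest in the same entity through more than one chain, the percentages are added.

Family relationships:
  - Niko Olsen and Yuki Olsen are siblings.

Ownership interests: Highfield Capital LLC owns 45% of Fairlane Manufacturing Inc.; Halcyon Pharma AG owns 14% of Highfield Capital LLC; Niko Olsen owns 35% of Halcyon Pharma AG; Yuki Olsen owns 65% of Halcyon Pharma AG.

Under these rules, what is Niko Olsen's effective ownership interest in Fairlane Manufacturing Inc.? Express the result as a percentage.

By sibling attribution (R2), Niko Olsen is treated as also owning Yuki Olsen's interest in Halcyon Pharma AG, giving 35% + 65% = 100%.
Chain via Halcyon Pharma AG → Highfield Capital LLC (R1): 100% × 14% × 45% = 6.3% of Fairlane Manufacturing Inc.

6.3%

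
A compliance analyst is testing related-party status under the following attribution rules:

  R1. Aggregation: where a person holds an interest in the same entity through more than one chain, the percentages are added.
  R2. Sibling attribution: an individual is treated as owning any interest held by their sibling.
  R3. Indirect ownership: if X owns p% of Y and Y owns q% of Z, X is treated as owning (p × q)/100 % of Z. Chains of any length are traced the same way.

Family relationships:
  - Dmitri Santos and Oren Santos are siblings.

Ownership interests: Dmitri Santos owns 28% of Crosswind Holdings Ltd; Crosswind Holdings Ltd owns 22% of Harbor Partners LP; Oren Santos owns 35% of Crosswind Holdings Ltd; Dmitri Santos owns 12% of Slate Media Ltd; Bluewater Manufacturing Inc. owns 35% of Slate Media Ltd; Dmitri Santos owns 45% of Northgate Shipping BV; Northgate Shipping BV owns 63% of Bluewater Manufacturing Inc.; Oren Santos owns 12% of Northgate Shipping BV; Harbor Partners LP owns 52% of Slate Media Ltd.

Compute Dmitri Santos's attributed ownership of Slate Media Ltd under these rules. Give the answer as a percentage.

By sibling attribution (R2), Dmitri Santos is treated as also owning Oren Santos's interest in Northgate Shipping BV, giving 45% + 12% = 57%.
By sibling attribution (R2), Dmitri Santos is treated as also owning Oren Santos's interest in Crosswind Holdings Ltd, giving 28% + 35% = 63%.
Chain via Northgate Shipping BV → Bluewater Manufacturing Inc. (R3): 57% × 63% × 35% = 12.5685% of Slate Media Ltd.
Chain via Crosswind Holdings Ltd → Harbor Partners LP (R3): 63% × 22% × 52% = 7.2072% of Slate Media Ltd.
Direct interest in Slate Media Ltd: 12%.
Aggregating (R1): 12.5685% + 7.2072% + 12% = 31.7757%.

31.7757%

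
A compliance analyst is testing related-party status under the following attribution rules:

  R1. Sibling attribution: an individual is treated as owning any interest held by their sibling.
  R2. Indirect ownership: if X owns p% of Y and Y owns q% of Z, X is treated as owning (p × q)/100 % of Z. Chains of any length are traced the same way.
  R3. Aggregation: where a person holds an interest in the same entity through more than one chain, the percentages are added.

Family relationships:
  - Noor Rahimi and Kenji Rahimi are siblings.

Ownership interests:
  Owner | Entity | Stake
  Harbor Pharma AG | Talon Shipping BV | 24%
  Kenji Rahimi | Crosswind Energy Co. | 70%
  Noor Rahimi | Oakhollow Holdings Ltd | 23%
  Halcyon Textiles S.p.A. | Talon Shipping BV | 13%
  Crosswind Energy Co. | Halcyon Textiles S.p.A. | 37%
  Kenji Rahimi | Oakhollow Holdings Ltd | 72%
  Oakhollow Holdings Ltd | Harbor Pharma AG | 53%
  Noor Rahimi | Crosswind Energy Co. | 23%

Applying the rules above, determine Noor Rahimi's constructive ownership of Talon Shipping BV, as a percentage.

By sibling attribution (R1), Noor Rahimi is treated as also owning Kenji Rahimi's interest in Oakhollow Holdings Ltd, giving 23% + 72% = 95%.
By sibling attribution (R1), Noor Rahimi is treated as also owning Kenji Rahimi's interest in Crosswind Energy Co, giving 23% + 70% = 93%.
Chain via Oakhollow Holdings Ltd → Harbor Pharma AG (R2): 95% × 53% × 24% = 12.084% of Talon Shipping BV.
Chain via Crosswind Energy Co. → Halcyon Textiles S.p.A. (R2): 93% × 37% × 13% = 4.4733% of Talon Shipping BV.
Aggregating (R3): 12.084% + 4.4733% = 16.5573%.

16.5573%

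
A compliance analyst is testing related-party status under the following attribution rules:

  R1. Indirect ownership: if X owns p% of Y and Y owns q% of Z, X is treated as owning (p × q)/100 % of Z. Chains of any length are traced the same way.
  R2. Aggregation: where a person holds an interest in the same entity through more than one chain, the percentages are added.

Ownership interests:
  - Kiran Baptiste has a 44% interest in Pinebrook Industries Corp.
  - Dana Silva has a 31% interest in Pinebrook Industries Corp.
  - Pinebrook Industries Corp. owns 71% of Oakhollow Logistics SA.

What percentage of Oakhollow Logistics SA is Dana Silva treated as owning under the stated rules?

22.01%

Chain via Pinebrook Industries Corp. (R1): 31% × 71% = 22.01% of Oakhollow Logistics SA.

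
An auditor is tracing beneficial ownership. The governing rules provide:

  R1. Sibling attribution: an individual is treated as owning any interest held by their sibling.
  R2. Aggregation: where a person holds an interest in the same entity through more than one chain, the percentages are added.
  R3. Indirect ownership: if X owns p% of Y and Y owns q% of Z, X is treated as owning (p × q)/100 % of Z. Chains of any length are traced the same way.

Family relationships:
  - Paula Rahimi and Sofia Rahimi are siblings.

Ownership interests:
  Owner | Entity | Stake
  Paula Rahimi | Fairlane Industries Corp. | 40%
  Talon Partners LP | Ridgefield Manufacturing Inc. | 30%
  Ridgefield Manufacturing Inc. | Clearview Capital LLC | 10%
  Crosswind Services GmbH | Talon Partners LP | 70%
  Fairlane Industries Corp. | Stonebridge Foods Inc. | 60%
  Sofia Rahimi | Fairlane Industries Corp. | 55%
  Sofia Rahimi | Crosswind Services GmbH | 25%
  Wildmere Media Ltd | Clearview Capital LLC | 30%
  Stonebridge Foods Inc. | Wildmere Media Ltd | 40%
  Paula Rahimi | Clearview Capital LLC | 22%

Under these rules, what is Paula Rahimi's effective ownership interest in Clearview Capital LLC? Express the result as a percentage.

By sibling attribution (R1), Paula Rahimi is treated as also owning Sofia Rahimi's interest in Fairlane Industries Corp, giving 40% + 55% = 95%.
By sibling attribution (R1), Paula Rahimi is treated as owning Sofia Rahimi's 25% interest in Crosswind Services GmbH.
Chain via Fairlane Industries Corp. → Stonebridge Foods Inc. → Wildmere Media Ltd (R3): 95% × 60% × 40% × 30% = 6.84% of Clearview Capital LLC.
Direct interest in Clearview Capital LLC: 22%.
Chain via Crosswind Services GmbH → Talon Partners LP → Ridgefield Manufacturing Inc. (R3): 25% × 70% × 30% × 10% = 0.525% of Clearview Capital LLC.
Aggregating (R2): 6.84% + 22% + 0.525% = 29.365%.

29.365%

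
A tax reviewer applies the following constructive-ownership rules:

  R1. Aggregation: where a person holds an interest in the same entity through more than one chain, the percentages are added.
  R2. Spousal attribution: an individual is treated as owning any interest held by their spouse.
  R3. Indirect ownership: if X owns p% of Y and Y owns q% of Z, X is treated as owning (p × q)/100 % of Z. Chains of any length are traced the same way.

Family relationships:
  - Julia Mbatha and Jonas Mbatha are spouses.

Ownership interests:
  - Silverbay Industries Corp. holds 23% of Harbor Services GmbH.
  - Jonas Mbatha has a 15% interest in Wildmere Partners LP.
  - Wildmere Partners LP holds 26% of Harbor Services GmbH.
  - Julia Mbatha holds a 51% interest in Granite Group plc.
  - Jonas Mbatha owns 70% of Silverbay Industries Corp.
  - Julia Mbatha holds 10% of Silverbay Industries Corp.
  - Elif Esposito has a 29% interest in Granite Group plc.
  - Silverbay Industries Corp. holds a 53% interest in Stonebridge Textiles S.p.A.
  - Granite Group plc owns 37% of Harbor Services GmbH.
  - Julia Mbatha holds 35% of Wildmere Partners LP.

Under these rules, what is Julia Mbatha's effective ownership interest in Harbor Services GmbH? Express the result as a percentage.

By spousal attribution (R2), Julia Mbatha is treated as also owning Jonas Mbatha's interest in Wildmere Partners LP, giving 35% + 15% = 50%.
By spousal attribution (R2), Julia Mbatha is treated as also owning Jonas Mbatha's interest in Silverbay Industries Corp, giving 10% + 70% = 80%.
Chain via Granite Group plc (R3): 51% × 37% = 18.87% of Harbor Services GmbH.
Chain via Wildmere Partners LP (R3): 50% × 26% = 13% of Harbor Services GmbH.
Chain via Silverbay Industries Corp. (R3): 80% × 23% = 18.4% of Harbor Services GmbH.
Aggregating (R1): 18.87% + 13% + 18.4% = 50.27%.

50.27%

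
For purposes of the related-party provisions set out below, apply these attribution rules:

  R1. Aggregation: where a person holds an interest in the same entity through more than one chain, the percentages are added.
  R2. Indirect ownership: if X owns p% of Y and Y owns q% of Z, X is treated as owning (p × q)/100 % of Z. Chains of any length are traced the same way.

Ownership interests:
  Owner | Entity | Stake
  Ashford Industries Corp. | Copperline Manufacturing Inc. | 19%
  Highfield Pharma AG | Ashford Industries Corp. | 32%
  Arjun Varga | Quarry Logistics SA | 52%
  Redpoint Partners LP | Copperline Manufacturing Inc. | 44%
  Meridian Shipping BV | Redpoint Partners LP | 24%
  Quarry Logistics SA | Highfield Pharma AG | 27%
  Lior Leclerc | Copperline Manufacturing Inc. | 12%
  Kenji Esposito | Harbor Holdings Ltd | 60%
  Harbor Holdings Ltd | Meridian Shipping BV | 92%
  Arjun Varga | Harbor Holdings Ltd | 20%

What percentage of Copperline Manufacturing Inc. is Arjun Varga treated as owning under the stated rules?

2.796672%

Chain via Harbor Holdings Ltd → Meridian Shipping BV → Redpoint Partners LP (R2): 20% × 92% × 24% × 44% = 1.94304% of Copperline Manufacturing Inc.
Chain via Quarry Logistics SA → Highfield Pharma AG → Ashford Industries Corp. (R2): 52% × 27% × 32% × 19% = 0.853632% of Copperline Manufacturing Inc.
Aggregating (R1): 1.94304% + 0.853632% = 2.796672%.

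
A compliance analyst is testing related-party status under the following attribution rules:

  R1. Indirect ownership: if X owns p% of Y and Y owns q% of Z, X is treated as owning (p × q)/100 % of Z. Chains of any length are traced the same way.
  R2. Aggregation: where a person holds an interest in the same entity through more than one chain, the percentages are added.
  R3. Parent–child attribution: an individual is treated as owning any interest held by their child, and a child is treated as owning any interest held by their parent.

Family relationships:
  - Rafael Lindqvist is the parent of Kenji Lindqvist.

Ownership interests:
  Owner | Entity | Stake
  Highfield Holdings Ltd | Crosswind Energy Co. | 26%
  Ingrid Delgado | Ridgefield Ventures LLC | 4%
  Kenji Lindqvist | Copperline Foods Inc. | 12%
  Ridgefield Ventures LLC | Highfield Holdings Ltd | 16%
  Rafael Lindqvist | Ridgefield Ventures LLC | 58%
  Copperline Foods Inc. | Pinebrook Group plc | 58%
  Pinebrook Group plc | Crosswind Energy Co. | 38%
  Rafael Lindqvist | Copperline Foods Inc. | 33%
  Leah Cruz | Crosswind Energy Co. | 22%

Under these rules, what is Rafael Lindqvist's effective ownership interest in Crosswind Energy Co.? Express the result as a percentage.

12.3308%

By parent–child attribution (R3), Rafael Lindqvist is treated as also owning Kenji Lindqvist's interest in Copperline Foods Inc, giving 33% + 12% = 45%.
Chain via Ridgefield Ventures LLC → Highfield Holdings Ltd (R1): 58% × 16% × 26% = 2.4128% of Crosswind Energy Co.
Chain via Copperline Foods Inc. → Pinebrook Group plc (R1): 45% × 58% × 38% = 9.918% of Crosswind Energy Co.
Aggregating (R2): 2.4128% + 9.918% = 12.3308%.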